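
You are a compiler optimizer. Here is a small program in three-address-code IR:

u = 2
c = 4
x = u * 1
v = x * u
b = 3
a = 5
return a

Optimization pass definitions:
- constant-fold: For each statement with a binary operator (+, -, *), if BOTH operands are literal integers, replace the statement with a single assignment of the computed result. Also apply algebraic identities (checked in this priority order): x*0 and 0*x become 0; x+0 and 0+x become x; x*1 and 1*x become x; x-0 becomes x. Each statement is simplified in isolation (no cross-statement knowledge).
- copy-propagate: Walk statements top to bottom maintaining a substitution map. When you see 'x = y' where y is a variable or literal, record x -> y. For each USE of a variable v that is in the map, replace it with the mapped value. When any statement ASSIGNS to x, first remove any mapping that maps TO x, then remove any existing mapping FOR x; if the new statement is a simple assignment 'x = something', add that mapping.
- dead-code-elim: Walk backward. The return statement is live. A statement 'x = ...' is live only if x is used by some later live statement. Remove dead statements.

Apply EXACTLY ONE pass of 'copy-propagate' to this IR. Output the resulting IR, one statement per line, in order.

Applying copy-propagate statement-by-statement:
  [1] u = 2  (unchanged)
  [2] c = 4  (unchanged)
  [3] x = u * 1  -> x = 2 * 1
  [4] v = x * u  -> v = x * 2
  [5] b = 3  (unchanged)
  [6] a = 5  (unchanged)
  [7] return a  -> return 5
Result (7 stmts):
  u = 2
  c = 4
  x = 2 * 1
  v = x * 2
  b = 3
  a = 5
  return 5

Answer: u = 2
c = 4
x = 2 * 1
v = x * 2
b = 3
a = 5
return 5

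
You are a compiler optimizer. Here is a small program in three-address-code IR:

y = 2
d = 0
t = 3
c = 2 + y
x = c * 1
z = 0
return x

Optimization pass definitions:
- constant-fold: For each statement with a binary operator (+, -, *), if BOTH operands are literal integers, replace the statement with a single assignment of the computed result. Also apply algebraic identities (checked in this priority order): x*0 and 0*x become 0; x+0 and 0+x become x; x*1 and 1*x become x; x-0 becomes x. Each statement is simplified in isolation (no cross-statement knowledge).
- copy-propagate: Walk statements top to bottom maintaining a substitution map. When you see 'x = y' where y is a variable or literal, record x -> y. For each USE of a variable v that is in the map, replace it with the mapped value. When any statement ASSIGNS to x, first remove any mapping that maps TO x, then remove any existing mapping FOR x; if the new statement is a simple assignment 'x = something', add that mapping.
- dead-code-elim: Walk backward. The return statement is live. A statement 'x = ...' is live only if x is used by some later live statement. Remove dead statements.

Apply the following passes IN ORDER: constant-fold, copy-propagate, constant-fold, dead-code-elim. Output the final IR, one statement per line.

Initial IR:
  y = 2
  d = 0
  t = 3
  c = 2 + y
  x = c * 1
  z = 0
  return x
After constant-fold (7 stmts):
  y = 2
  d = 0
  t = 3
  c = 2 + y
  x = c
  z = 0
  return x
After copy-propagate (7 stmts):
  y = 2
  d = 0
  t = 3
  c = 2 + 2
  x = c
  z = 0
  return c
After constant-fold (7 stmts):
  y = 2
  d = 0
  t = 3
  c = 4
  x = c
  z = 0
  return c
After dead-code-elim (2 stmts):
  c = 4
  return c

Answer: c = 4
return c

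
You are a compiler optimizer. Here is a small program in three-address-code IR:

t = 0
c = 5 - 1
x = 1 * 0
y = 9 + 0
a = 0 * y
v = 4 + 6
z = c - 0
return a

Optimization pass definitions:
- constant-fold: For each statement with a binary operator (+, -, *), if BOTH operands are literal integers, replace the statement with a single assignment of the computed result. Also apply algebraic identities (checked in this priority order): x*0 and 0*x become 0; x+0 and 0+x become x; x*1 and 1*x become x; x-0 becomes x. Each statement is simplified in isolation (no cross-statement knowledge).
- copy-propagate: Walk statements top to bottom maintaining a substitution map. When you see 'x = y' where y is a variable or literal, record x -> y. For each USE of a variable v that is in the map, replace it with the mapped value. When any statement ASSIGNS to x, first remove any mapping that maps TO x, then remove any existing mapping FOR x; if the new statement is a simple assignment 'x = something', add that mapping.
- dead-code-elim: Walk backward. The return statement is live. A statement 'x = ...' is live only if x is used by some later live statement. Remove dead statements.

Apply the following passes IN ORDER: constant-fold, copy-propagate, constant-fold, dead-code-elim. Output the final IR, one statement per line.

Answer: return 0

Derivation:
Initial IR:
  t = 0
  c = 5 - 1
  x = 1 * 0
  y = 9 + 0
  a = 0 * y
  v = 4 + 6
  z = c - 0
  return a
After constant-fold (8 stmts):
  t = 0
  c = 4
  x = 0
  y = 9
  a = 0
  v = 10
  z = c
  return a
After copy-propagate (8 stmts):
  t = 0
  c = 4
  x = 0
  y = 9
  a = 0
  v = 10
  z = 4
  return 0
After constant-fold (8 stmts):
  t = 0
  c = 4
  x = 0
  y = 9
  a = 0
  v = 10
  z = 4
  return 0
After dead-code-elim (1 stmts):
  return 0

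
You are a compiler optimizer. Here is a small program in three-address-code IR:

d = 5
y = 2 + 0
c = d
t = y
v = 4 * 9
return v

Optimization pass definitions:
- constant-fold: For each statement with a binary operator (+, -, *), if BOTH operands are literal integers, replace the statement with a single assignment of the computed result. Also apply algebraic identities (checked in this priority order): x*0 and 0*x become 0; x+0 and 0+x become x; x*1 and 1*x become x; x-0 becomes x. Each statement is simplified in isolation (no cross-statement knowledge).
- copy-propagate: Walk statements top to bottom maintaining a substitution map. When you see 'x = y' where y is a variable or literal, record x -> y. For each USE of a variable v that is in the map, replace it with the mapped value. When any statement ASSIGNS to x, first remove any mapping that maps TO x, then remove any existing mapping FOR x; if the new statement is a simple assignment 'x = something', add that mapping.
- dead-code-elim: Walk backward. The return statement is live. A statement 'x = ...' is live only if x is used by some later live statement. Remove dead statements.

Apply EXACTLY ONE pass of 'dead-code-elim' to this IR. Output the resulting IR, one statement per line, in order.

Applying dead-code-elim statement-by-statement:
  [6] return v  -> KEEP (return); live=['v']
  [5] v = 4 * 9  -> KEEP; live=[]
  [4] t = y  -> DEAD (t not live)
  [3] c = d  -> DEAD (c not live)
  [2] y = 2 + 0  -> DEAD (y not live)
  [1] d = 5  -> DEAD (d not live)
Result (2 stmts):
  v = 4 * 9
  return v

Answer: v = 4 * 9
return v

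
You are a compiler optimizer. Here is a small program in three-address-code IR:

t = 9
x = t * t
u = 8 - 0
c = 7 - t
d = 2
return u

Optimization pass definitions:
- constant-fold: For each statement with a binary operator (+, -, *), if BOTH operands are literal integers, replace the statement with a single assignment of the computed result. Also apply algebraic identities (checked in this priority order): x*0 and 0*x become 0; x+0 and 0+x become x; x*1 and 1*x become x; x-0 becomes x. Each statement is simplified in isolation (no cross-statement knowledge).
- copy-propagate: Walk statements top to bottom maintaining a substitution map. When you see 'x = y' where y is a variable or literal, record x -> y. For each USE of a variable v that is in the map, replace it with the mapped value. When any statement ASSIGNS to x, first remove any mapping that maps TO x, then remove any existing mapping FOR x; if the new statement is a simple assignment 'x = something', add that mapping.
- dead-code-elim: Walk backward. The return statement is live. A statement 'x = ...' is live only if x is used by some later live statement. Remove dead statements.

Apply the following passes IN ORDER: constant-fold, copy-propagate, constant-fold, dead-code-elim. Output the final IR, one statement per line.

Answer: return 8

Derivation:
Initial IR:
  t = 9
  x = t * t
  u = 8 - 0
  c = 7 - t
  d = 2
  return u
After constant-fold (6 stmts):
  t = 9
  x = t * t
  u = 8
  c = 7 - t
  d = 2
  return u
After copy-propagate (6 stmts):
  t = 9
  x = 9 * 9
  u = 8
  c = 7 - 9
  d = 2
  return 8
After constant-fold (6 stmts):
  t = 9
  x = 81
  u = 8
  c = -2
  d = 2
  return 8
After dead-code-elim (1 stmts):
  return 8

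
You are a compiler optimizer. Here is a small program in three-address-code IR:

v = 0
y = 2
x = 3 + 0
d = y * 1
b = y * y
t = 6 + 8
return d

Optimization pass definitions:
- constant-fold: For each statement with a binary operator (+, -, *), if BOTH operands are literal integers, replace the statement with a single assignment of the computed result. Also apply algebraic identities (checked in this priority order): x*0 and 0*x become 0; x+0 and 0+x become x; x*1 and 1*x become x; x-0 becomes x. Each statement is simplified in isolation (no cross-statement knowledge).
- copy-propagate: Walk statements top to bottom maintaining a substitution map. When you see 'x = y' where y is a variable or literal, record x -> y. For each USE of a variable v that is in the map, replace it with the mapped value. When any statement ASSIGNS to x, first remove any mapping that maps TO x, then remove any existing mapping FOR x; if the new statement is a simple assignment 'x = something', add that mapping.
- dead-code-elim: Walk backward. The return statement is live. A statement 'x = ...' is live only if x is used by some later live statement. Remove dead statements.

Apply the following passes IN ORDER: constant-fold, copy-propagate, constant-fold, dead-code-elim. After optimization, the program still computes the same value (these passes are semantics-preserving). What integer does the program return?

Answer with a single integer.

Answer: 2

Derivation:
Initial IR:
  v = 0
  y = 2
  x = 3 + 0
  d = y * 1
  b = y * y
  t = 6 + 8
  return d
After constant-fold (7 stmts):
  v = 0
  y = 2
  x = 3
  d = y
  b = y * y
  t = 14
  return d
After copy-propagate (7 stmts):
  v = 0
  y = 2
  x = 3
  d = 2
  b = 2 * 2
  t = 14
  return 2
After constant-fold (7 stmts):
  v = 0
  y = 2
  x = 3
  d = 2
  b = 4
  t = 14
  return 2
After dead-code-elim (1 stmts):
  return 2
Evaluate:
  v = 0  =>  v = 0
  y = 2  =>  y = 2
  x = 3 + 0  =>  x = 3
  d = y * 1  =>  d = 2
  b = y * y  =>  b = 4
  t = 6 + 8  =>  t = 14
  return d = 2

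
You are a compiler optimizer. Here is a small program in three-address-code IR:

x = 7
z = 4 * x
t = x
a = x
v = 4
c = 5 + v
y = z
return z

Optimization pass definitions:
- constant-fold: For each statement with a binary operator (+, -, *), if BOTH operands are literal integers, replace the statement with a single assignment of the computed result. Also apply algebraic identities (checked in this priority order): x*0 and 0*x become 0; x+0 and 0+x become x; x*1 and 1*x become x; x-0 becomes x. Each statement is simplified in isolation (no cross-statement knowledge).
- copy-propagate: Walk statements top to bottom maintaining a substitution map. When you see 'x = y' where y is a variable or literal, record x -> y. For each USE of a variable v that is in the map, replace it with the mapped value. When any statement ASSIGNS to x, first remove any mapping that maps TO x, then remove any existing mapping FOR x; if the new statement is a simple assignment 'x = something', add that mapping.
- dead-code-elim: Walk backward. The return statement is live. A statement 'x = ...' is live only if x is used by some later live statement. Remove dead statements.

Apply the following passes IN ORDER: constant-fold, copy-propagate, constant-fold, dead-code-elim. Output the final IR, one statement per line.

Initial IR:
  x = 7
  z = 4 * x
  t = x
  a = x
  v = 4
  c = 5 + v
  y = z
  return z
After constant-fold (8 stmts):
  x = 7
  z = 4 * x
  t = x
  a = x
  v = 4
  c = 5 + v
  y = z
  return z
After copy-propagate (8 stmts):
  x = 7
  z = 4 * 7
  t = 7
  a = 7
  v = 4
  c = 5 + 4
  y = z
  return z
After constant-fold (8 stmts):
  x = 7
  z = 28
  t = 7
  a = 7
  v = 4
  c = 9
  y = z
  return z
After dead-code-elim (2 stmts):
  z = 28
  return z

Answer: z = 28
return z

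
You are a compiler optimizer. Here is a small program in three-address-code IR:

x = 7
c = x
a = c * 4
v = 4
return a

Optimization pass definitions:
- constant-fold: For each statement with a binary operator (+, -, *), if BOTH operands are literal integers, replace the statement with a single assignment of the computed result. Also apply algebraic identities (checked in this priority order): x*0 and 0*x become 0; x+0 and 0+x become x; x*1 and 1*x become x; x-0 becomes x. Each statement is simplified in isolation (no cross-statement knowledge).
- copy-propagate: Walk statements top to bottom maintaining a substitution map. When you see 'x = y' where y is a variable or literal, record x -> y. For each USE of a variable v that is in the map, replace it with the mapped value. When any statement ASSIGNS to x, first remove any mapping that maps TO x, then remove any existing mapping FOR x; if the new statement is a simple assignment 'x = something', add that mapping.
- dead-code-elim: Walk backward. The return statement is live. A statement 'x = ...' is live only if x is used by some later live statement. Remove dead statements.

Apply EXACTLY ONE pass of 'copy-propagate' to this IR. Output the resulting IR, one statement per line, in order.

Answer: x = 7
c = 7
a = 7 * 4
v = 4
return a

Derivation:
Applying copy-propagate statement-by-statement:
  [1] x = 7  (unchanged)
  [2] c = x  -> c = 7
  [3] a = c * 4  -> a = 7 * 4
  [4] v = 4  (unchanged)
  [5] return a  (unchanged)
Result (5 stmts):
  x = 7
  c = 7
  a = 7 * 4
  v = 4
  return a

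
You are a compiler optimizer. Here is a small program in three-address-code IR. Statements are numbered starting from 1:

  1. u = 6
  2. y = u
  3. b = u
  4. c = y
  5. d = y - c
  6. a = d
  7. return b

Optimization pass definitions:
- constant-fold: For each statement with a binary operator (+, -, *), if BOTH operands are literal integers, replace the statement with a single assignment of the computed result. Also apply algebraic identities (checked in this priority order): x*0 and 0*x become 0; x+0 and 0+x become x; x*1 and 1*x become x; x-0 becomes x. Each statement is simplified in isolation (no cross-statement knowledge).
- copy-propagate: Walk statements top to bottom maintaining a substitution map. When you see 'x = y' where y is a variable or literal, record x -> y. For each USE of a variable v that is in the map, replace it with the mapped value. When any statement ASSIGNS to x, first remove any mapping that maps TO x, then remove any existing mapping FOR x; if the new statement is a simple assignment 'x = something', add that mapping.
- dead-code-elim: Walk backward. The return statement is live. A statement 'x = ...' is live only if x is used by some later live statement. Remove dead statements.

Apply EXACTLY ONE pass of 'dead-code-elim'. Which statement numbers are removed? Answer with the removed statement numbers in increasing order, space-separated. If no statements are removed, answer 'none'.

Answer: 2 4 5 6

Derivation:
Backward liveness scan:
Stmt 1 'u = 6': KEEP (u is live); live-in = []
Stmt 2 'y = u': DEAD (y not in live set ['u'])
Stmt 3 'b = u': KEEP (b is live); live-in = ['u']
Stmt 4 'c = y': DEAD (c not in live set ['b'])
Stmt 5 'd = y - c': DEAD (d not in live set ['b'])
Stmt 6 'a = d': DEAD (a not in live set ['b'])
Stmt 7 'return b': KEEP (return); live-in = ['b']
Removed statement numbers: [2, 4, 5, 6]
Surviving IR:
  u = 6
  b = u
  return b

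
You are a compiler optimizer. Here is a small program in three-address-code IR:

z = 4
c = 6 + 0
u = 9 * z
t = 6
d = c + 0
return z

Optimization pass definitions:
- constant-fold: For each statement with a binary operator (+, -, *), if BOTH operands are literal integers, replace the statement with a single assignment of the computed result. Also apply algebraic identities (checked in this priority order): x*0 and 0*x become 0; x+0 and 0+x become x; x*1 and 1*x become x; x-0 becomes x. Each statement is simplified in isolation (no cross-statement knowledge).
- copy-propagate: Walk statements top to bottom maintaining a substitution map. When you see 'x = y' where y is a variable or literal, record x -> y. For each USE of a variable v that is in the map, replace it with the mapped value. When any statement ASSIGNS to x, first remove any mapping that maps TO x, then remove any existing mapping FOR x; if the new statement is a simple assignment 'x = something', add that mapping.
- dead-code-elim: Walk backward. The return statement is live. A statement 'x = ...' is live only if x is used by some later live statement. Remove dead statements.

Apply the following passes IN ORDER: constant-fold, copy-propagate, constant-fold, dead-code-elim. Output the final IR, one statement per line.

Initial IR:
  z = 4
  c = 6 + 0
  u = 9 * z
  t = 6
  d = c + 0
  return z
After constant-fold (6 stmts):
  z = 4
  c = 6
  u = 9 * z
  t = 6
  d = c
  return z
After copy-propagate (6 stmts):
  z = 4
  c = 6
  u = 9 * 4
  t = 6
  d = 6
  return 4
After constant-fold (6 stmts):
  z = 4
  c = 6
  u = 36
  t = 6
  d = 6
  return 4
After dead-code-elim (1 stmts):
  return 4

Answer: return 4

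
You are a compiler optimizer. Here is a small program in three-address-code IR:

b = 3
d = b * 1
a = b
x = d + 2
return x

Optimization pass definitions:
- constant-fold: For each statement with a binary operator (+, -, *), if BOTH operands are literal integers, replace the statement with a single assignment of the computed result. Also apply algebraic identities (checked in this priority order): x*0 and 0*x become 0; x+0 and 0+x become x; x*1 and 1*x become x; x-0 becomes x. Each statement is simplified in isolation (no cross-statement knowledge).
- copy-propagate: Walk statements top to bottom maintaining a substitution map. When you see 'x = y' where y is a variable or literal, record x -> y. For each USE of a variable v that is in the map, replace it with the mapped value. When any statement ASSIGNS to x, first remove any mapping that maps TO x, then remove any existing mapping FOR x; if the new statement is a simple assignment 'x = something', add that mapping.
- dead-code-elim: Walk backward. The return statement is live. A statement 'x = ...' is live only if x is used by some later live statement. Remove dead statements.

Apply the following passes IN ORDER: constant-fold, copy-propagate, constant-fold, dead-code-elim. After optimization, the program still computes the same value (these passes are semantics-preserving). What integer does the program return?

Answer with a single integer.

Initial IR:
  b = 3
  d = b * 1
  a = b
  x = d + 2
  return x
After constant-fold (5 stmts):
  b = 3
  d = b
  a = b
  x = d + 2
  return x
After copy-propagate (5 stmts):
  b = 3
  d = 3
  a = 3
  x = 3 + 2
  return x
After constant-fold (5 stmts):
  b = 3
  d = 3
  a = 3
  x = 5
  return x
After dead-code-elim (2 stmts):
  x = 5
  return x
Evaluate:
  b = 3  =>  b = 3
  d = b * 1  =>  d = 3
  a = b  =>  a = 3
  x = d + 2  =>  x = 5
  return x = 5

Answer: 5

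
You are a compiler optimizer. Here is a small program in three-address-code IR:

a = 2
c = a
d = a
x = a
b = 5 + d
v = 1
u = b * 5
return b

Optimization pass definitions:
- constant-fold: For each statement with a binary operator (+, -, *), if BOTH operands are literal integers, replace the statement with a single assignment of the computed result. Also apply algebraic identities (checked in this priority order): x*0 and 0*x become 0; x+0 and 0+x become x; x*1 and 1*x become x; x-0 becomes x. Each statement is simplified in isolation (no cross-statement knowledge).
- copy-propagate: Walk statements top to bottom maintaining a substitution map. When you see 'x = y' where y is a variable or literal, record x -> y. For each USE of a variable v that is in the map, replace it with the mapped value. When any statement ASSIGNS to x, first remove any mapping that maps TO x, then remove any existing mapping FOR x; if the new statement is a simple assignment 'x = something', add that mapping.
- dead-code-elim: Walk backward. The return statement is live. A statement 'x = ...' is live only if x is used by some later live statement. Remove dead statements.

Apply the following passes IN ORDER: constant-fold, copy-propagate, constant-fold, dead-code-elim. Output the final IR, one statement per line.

Initial IR:
  a = 2
  c = a
  d = a
  x = a
  b = 5 + d
  v = 1
  u = b * 5
  return b
After constant-fold (8 stmts):
  a = 2
  c = a
  d = a
  x = a
  b = 5 + d
  v = 1
  u = b * 5
  return b
After copy-propagate (8 stmts):
  a = 2
  c = 2
  d = 2
  x = 2
  b = 5 + 2
  v = 1
  u = b * 5
  return b
After constant-fold (8 stmts):
  a = 2
  c = 2
  d = 2
  x = 2
  b = 7
  v = 1
  u = b * 5
  return b
After dead-code-elim (2 stmts):
  b = 7
  return b

Answer: b = 7
return b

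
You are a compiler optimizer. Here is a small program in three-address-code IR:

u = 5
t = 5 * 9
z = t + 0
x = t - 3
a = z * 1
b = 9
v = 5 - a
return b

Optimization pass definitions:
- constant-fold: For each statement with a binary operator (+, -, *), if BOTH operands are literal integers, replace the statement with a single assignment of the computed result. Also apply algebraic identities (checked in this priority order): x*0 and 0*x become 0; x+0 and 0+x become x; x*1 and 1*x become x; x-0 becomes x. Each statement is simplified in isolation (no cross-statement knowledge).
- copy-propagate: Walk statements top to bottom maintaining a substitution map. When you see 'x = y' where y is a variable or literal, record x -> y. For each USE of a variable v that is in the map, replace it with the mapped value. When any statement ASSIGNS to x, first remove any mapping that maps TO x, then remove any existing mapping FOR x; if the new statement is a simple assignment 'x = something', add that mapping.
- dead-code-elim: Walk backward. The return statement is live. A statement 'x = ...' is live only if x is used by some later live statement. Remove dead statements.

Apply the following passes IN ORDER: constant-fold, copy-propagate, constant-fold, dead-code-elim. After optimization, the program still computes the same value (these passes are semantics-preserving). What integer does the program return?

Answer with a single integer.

Initial IR:
  u = 5
  t = 5 * 9
  z = t + 0
  x = t - 3
  a = z * 1
  b = 9
  v = 5 - a
  return b
After constant-fold (8 stmts):
  u = 5
  t = 45
  z = t
  x = t - 3
  a = z
  b = 9
  v = 5 - a
  return b
After copy-propagate (8 stmts):
  u = 5
  t = 45
  z = 45
  x = 45 - 3
  a = 45
  b = 9
  v = 5 - 45
  return 9
After constant-fold (8 stmts):
  u = 5
  t = 45
  z = 45
  x = 42
  a = 45
  b = 9
  v = -40
  return 9
After dead-code-elim (1 stmts):
  return 9
Evaluate:
  u = 5  =>  u = 5
  t = 5 * 9  =>  t = 45
  z = t + 0  =>  z = 45
  x = t - 3  =>  x = 42
  a = z * 1  =>  a = 45
  b = 9  =>  b = 9
  v = 5 - a  =>  v = -40
  return b = 9

Answer: 9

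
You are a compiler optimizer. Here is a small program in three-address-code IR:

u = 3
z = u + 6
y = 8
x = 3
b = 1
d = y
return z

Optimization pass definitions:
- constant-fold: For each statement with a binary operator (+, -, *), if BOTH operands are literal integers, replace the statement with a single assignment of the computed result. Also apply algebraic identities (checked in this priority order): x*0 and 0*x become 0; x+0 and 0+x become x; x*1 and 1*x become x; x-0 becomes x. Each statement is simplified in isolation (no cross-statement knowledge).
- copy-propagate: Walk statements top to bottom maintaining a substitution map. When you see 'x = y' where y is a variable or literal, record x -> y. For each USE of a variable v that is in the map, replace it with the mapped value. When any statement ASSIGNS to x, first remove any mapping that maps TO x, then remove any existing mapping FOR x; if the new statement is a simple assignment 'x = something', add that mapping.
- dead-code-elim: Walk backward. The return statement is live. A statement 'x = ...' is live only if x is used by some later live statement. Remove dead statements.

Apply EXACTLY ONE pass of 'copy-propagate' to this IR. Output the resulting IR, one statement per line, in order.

Answer: u = 3
z = 3 + 6
y = 8
x = 3
b = 1
d = 8
return z

Derivation:
Applying copy-propagate statement-by-statement:
  [1] u = 3  (unchanged)
  [2] z = u + 6  -> z = 3 + 6
  [3] y = 8  (unchanged)
  [4] x = 3  (unchanged)
  [5] b = 1  (unchanged)
  [6] d = y  -> d = 8
  [7] return z  (unchanged)
Result (7 stmts):
  u = 3
  z = 3 + 6
  y = 8
  x = 3
  b = 1
  d = 8
  return z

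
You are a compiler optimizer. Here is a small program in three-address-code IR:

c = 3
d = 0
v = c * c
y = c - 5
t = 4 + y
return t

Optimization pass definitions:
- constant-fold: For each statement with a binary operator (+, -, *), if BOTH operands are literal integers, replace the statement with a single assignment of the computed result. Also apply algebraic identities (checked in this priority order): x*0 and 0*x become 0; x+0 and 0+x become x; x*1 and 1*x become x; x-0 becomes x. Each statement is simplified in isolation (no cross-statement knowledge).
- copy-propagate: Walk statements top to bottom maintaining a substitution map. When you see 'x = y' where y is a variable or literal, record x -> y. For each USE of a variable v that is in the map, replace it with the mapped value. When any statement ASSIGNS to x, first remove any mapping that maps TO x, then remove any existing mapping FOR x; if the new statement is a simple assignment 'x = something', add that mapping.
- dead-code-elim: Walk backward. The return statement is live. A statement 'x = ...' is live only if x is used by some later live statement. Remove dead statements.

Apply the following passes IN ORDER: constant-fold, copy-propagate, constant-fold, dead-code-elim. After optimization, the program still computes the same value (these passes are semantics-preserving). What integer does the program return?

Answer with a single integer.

Answer: 2

Derivation:
Initial IR:
  c = 3
  d = 0
  v = c * c
  y = c - 5
  t = 4 + y
  return t
After constant-fold (6 stmts):
  c = 3
  d = 0
  v = c * c
  y = c - 5
  t = 4 + y
  return t
After copy-propagate (6 stmts):
  c = 3
  d = 0
  v = 3 * 3
  y = 3 - 5
  t = 4 + y
  return t
After constant-fold (6 stmts):
  c = 3
  d = 0
  v = 9
  y = -2
  t = 4 + y
  return t
After dead-code-elim (3 stmts):
  y = -2
  t = 4 + y
  return t
Evaluate:
  c = 3  =>  c = 3
  d = 0  =>  d = 0
  v = c * c  =>  v = 9
  y = c - 5  =>  y = -2
  t = 4 + y  =>  t = 2
  return t = 2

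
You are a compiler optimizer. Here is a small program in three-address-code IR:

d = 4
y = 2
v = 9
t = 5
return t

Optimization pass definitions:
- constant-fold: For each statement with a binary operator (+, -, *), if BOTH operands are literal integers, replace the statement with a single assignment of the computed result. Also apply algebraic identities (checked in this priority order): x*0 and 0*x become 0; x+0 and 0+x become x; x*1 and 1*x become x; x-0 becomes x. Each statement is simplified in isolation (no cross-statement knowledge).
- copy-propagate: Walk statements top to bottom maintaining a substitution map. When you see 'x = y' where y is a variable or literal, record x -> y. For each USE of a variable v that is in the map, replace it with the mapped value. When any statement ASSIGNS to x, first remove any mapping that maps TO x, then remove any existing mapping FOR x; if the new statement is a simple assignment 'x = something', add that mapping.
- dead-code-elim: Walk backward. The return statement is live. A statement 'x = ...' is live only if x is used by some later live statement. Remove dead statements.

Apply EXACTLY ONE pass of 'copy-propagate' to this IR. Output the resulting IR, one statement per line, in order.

Answer: d = 4
y = 2
v = 9
t = 5
return 5

Derivation:
Applying copy-propagate statement-by-statement:
  [1] d = 4  (unchanged)
  [2] y = 2  (unchanged)
  [3] v = 9  (unchanged)
  [4] t = 5  (unchanged)
  [5] return t  -> return 5
Result (5 stmts):
  d = 4
  y = 2
  v = 9
  t = 5
  return 5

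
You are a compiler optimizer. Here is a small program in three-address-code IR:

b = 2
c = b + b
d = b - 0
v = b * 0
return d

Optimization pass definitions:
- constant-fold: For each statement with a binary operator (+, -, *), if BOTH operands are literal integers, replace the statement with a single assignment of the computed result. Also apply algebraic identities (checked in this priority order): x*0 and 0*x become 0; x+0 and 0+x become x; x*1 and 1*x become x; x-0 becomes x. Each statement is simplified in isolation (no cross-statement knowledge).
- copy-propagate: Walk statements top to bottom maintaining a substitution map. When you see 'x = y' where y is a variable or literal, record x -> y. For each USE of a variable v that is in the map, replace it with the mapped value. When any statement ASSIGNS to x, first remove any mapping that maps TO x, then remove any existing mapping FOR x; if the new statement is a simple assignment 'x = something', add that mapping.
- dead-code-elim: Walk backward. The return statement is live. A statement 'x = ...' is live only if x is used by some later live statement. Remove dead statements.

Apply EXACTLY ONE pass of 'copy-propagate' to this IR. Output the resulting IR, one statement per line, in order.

Applying copy-propagate statement-by-statement:
  [1] b = 2  (unchanged)
  [2] c = b + b  -> c = 2 + 2
  [3] d = b - 0  -> d = 2 - 0
  [4] v = b * 0  -> v = 2 * 0
  [5] return d  (unchanged)
Result (5 stmts):
  b = 2
  c = 2 + 2
  d = 2 - 0
  v = 2 * 0
  return d

Answer: b = 2
c = 2 + 2
d = 2 - 0
v = 2 * 0
return d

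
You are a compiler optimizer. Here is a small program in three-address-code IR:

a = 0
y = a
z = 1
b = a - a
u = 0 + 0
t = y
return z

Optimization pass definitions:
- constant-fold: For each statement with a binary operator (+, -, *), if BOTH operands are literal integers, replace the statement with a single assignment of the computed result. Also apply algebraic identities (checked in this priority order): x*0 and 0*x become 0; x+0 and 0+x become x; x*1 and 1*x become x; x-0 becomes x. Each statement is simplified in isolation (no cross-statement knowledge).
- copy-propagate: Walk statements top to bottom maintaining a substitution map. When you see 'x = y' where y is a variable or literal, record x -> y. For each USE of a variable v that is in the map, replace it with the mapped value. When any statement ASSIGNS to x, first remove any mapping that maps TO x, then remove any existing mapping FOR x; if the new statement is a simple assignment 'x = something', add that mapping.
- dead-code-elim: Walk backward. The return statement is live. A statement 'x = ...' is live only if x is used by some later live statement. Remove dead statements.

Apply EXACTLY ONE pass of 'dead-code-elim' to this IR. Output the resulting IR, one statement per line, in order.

Answer: z = 1
return z

Derivation:
Applying dead-code-elim statement-by-statement:
  [7] return z  -> KEEP (return); live=['z']
  [6] t = y  -> DEAD (t not live)
  [5] u = 0 + 0  -> DEAD (u not live)
  [4] b = a - a  -> DEAD (b not live)
  [3] z = 1  -> KEEP; live=[]
  [2] y = a  -> DEAD (y not live)
  [1] a = 0  -> DEAD (a not live)
Result (2 stmts):
  z = 1
  return z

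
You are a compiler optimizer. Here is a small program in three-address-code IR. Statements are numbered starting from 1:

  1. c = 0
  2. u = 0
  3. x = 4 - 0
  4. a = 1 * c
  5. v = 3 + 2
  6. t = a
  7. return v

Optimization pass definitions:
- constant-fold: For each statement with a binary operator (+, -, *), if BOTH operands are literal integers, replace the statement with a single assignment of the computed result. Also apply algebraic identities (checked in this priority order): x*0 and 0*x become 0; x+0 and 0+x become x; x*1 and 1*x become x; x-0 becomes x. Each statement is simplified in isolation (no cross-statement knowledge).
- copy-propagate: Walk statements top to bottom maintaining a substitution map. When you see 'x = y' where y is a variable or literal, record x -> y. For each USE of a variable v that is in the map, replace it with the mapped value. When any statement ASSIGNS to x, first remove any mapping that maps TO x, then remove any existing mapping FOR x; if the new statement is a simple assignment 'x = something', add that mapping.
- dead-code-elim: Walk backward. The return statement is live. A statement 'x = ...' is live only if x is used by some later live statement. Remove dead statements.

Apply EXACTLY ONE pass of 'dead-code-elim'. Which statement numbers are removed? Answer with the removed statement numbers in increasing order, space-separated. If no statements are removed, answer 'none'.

Answer: 1 2 3 4 6

Derivation:
Backward liveness scan:
Stmt 1 'c = 0': DEAD (c not in live set [])
Stmt 2 'u = 0': DEAD (u not in live set [])
Stmt 3 'x = 4 - 0': DEAD (x not in live set [])
Stmt 4 'a = 1 * c': DEAD (a not in live set [])
Stmt 5 'v = 3 + 2': KEEP (v is live); live-in = []
Stmt 6 't = a': DEAD (t not in live set ['v'])
Stmt 7 'return v': KEEP (return); live-in = ['v']
Removed statement numbers: [1, 2, 3, 4, 6]
Surviving IR:
  v = 3 + 2
  return v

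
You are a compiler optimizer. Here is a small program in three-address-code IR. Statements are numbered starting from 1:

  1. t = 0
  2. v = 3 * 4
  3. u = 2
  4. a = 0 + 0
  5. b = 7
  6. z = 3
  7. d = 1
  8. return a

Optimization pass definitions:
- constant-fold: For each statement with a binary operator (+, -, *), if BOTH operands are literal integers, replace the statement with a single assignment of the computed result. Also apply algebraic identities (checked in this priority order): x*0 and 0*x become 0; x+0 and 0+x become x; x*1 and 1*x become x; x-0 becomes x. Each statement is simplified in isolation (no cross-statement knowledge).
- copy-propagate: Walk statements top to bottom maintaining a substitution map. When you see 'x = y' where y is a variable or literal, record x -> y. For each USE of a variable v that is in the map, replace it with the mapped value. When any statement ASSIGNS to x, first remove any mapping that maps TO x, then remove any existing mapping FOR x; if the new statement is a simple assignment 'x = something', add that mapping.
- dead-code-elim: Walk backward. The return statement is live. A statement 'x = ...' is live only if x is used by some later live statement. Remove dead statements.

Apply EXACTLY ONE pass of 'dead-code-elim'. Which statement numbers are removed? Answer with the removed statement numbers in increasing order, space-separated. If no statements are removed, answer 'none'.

Answer: 1 2 3 5 6 7

Derivation:
Backward liveness scan:
Stmt 1 't = 0': DEAD (t not in live set [])
Stmt 2 'v = 3 * 4': DEAD (v not in live set [])
Stmt 3 'u = 2': DEAD (u not in live set [])
Stmt 4 'a = 0 + 0': KEEP (a is live); live-in = []
Stmt 5 'b = 7': DEAD (b not in live set ['a'])
Stmt 6 'z = 3': DEAD (z not in live set ['a'])
Stmt 7 'd = 1': DEAD (d not in live set ['a'])
Stmt 8 'return a': KEEP (return); live-in = ['a']
Removed statement numbers: [1, 2, 3, 5, 6, 7]
Surviving IR:
  a = 0 + 0
  return a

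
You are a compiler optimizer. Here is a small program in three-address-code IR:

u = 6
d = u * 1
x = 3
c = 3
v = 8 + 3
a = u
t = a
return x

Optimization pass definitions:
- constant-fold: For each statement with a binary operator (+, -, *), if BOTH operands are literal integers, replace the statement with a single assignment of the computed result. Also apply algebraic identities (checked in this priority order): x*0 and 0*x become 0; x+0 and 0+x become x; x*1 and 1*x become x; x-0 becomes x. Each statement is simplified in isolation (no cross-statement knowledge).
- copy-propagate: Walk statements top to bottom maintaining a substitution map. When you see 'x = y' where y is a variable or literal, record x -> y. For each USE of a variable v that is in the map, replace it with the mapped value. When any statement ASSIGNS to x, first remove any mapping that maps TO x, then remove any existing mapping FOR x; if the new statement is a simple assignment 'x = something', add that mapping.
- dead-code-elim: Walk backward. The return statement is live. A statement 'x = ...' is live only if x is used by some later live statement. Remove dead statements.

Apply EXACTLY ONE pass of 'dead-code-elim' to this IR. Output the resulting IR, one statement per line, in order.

Answer: x = 3
return x

Derivation:
Applying dead-code-elim statement-by-statement:
  [8] return x  -> KEEP (return); live=['x']
  [7] t = a  -> DEAD (t not live)
  [6] a = u  -> DEAD (a not live)
  [5] v = 8 + 3  -> DEAD (v not live)
  [4] c = 3  -> DEAD (c not live)
  [3] x = 3  -> KEEP; live=[]
  [2] d = u * 1  -> DEAD (d not live)
  [1] u = 6  -> DEAD (u not live)
Result (2 stmts):
  x = 3
  return x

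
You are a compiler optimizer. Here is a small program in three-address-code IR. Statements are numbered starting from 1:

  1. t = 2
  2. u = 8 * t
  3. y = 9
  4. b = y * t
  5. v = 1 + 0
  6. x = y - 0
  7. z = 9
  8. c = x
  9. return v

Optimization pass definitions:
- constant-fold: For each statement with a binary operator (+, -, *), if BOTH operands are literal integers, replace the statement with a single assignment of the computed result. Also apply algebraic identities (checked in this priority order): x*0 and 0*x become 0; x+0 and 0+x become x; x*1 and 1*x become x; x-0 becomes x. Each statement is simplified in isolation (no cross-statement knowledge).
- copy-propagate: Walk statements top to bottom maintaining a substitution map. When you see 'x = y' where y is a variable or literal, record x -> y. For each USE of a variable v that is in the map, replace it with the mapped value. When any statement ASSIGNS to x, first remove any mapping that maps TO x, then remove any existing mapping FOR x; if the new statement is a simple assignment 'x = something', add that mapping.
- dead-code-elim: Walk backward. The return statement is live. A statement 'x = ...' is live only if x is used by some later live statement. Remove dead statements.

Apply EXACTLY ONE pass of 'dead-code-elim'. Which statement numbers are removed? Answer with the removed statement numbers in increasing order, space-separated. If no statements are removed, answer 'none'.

Backward liveness scan:
Stmt 1 't = 2': DEAD (t not in live set [])
Stmt 2 'u = 8 * t': DEAD (u not in live set [])
Stmt 3 'y = 9': DEAD (y not in live set [])
Stmt 4 'b = y * t': DEAD (b not in live set [])
Stmt 5 'v = 1 + 0': KEEP (v is live); live-in = []
Stmt 6 'x = y - 0': DEAD (x not in live set ['v'])
Stmt 7 'z = 9': DEAD (z not in live set ['v'])
Stmt 8 'c = x': DEAD (c not in live set ['v'])
Stmt 9 'return v': KEEP (return); live-in = ['v']
Removed statement numbers: [1, 2, 3, 4, 6, 7, 8]
Surviving IR:
  v = 1 + 0
  return v

Answer: 1 2 3 4 6 7 8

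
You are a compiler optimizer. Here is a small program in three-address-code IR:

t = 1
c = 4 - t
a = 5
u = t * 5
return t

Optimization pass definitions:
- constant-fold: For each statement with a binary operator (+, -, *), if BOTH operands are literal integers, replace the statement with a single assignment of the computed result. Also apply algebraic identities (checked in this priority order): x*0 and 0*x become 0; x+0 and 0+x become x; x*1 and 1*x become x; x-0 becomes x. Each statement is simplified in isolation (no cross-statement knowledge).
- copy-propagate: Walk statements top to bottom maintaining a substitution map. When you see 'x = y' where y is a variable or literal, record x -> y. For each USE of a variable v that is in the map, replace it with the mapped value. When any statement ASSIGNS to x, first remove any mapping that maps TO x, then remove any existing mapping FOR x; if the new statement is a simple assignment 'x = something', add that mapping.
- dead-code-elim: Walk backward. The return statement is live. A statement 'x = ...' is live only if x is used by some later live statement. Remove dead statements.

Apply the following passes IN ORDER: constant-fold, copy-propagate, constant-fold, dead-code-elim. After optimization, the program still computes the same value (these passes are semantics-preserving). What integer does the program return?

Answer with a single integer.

Initial IR:
  t = 1
  c = 4 - t
  a = 5
  u = t * 5
  return t
After constant-fold (5 stmts):
  t = 1
  c = 4 - t
  a = 5
  u = t * 5
  return t
After copy-propagate (5 stmts):
  t = 1
  c = 4 - 1
  a = 5
  u = 1 * 5
  return 1
After constant-fold (5 stmts):
  t = 1
  c = 3
  a = 5
  u = 5
  return 1
After dead-code-elim (1 stmts):
  return 1
Evaluate:
  t = 1  =>  t = 1
  c = 4 - t  =>  c = 3
  a = 5  =>  a = 5
  u = t * 5  =>  u = 5
  return t = 1

Answer: 1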